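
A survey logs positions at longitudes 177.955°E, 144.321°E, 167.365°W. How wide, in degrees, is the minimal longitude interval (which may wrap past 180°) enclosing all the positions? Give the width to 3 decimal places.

Sort the longitudes: -167.365°, +144.321°, +177.955°.
Eastward gaps between consecutive values (wrapping around): 311.686°, 33.634°, 14.680°.
Largest gap = 311.686° ⇒ minimal covering band is its complement: 360° − 311.686° = 48.314°.
Band runs from +144.321° eastward to -167.365°, crossing the antimeridian.

48.314°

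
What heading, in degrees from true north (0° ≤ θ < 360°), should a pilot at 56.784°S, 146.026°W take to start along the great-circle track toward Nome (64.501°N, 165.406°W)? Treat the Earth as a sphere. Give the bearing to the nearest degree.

350°

Δλ = -165.406 − -146.026 = -19.380°.
θ = atan2( sin Δλ · cos φ₂ , cos φ₁ · sin φ₂ − sin φ₁ · cos φ₂ · cos Δλ )
  = atan2(-0.14285, 0.83419) = -9.717° → normalised to [0°, 360°): 350.283°.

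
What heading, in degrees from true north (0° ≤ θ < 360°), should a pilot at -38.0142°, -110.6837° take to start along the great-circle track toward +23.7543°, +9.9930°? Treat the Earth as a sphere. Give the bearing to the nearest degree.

Δλ = 9.9930 − -110.6837 = 120.6767°.
θ = atan2( sin Δλ · cos φ₂ , cos φ₁ · sin φ₂ − sin φ₁ · cos φ₂ · cos Δλ )
  = atan2(0.78720, 0.02977) = 87.834° → normalised to [0°, 360°): 87.834°.

88°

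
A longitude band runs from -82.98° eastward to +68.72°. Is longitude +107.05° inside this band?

Band width going east from -82.98° to +68.72°: ((68.72 − -82.98) mod 360) = 151.70°.
Offset of +107.05° east of the west edge: ((107.05 − -82.98) mod 360) = 190.03°.
190.03° > 151.70° ⇒ outside.

No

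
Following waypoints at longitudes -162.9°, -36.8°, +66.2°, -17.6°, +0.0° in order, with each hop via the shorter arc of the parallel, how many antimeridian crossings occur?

Leg 1: -162.9° → -36.8°, shortest Δλ = 126.1° (east) — does not cross 180°.
Leg 2: -36.8° → +66.2°, shortest Δλ = 103.0° (east) — does not cross 180°.
Leg 3: +66.2° → -17.6°, shortest Δλ = -83.8° (west) — does not cross 180°.
Leg 4: -17.6° → -0.0°, shortest Δλ = 17.6° (east) — does not cross 180°.
Total crossings: 0.

0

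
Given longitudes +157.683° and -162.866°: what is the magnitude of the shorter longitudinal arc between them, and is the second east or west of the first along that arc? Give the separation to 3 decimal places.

Raw difference: -162.866 − 157.683 = -320.549°.
Normalise into (−180°, 180°]: -320.549° + 360° = 39.451°.
Positive ⇒ the second point lies to the east; separation 39.451°.

39.451° east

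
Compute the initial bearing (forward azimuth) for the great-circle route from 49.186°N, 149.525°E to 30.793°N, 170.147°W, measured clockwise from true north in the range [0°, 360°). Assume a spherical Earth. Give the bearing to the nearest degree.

106°

Δλ = -170.147 − 149.525 = -319.672°; wrapped into (−180°, 180°]: 40.328°.
θ = atan2( sin Δλ · cos φ₂ , cos φ₁ · sin φ₂ − sin φ₁ · cos φ₂ · cos Δλ )
  = atan2(0.55593, -0.16103) = 106.154° → normalised to [0°, 360°): 106.154°.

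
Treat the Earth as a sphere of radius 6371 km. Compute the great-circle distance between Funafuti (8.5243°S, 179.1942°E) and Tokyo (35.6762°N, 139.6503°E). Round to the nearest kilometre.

6426 km

Δλ = 139.6503 − 179.1942 = -39.5439°.
Δφ = 35.6762 − -8.5243 = 44.2005°.
a = sin²(Δφ/2) + cos φ₁ · cos φ₂ · sin²(Δλ/2) = 0.233477.
c = 2·atan2(√a, √(1−a)) = 1.00860 rad → d = 6371·c ≈ 6425.78 km.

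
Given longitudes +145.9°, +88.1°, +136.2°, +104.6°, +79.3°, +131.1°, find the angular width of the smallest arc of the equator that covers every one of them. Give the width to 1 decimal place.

66.6°

Sort the longitudes: +79.3°, +88.1°, +104.6°, +131.1°, +136.2°, +145.9°.
Eastward gaps between consecutive values (wrapping around): 8.8°, 16.5°, 26.5°, 5.1°, 9.7°, 293.4°.
Largest gap = 293.4° ⇒ minimal covering band is its complement: 360° − 293.4° = 66.6°.
Band runs from +79.3° eastward to +145.9°.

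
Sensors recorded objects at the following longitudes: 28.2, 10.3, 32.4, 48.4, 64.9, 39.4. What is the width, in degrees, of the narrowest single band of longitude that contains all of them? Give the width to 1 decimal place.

Sort the longitudes: +10.3°, +28.2°, +32.4°, +39.4°, +48.4°, +64.9°.
Eastward gaps between consecutive values (wrapping around): 17.9°, 4.2°, 7.0°, 9.0°, 16.5°, 305.4°.
Largest gap = 305.4° ⇒ minimal covering band is its complement: 360° − 305.4° = 54.6°.
Band runs from +10.3° eastward to +64.9°.

54.6°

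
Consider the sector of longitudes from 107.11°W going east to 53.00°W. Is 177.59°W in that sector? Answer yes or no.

No

Band width going east from -107.11° to -53.00°: ((-53.00 − -107.11) mod 360) = 54.11°.
Offset of -177.59° east of the west edge: ((-177.59 − -107.11) mod 360) = 289.52°.
289.52° > 54.11° ⇒ outside.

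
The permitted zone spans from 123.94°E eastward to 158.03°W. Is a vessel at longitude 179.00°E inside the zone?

Band width going east from +123.94° to -158.03°: ((-158.03 − 123.94) mod 360) = 78.03°.
Offset of +179.00° east of the west edge: ((179.00 − 123.94) mod 360) = 55.06°.
55.06° ≤ 78.03° ⇒ inside.

Yes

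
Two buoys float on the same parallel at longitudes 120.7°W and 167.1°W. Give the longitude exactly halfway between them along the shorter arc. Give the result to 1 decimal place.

Signed shortest Δλ from -120.7° to -167.1° is -46.4°.
Midpoint longitude = -120.7° + (-46.4°)/2 = -120.7° − 23.2° = -143.9°.

143.9°W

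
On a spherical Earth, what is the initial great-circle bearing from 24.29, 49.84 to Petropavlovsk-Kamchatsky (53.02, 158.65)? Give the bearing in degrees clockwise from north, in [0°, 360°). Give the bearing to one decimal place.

35.2°

Δλ = 158.65 − 49.84 = 108.81°.
θ = atan2( sin Δλ · cos φ₂ , cos φ₁ · sin φ₂ − sin φ₁ · cos φ₂ · cos Δλ )
  = atan2(0.56941, 0.80791) = 35.176° → normalised to [0°, 360°): 35.176°.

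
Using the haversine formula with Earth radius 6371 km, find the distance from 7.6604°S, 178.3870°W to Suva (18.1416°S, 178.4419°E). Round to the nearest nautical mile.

Δλ = 178.4419 − -178.3870 = 356.8289°; wrapped into (−180°, 180°]: -3.1711°.
Δφ = -18.1416 − -7.6604 = -10.4812°.
a = sin²(Δφ/2) + cos φ₁ · cos φ₂ · sin²(Δλ/2) = 0.009064.
c = 2·atan2(√a, √(1−a)) = 0.19070 rad → d = 6371·c ≈ 1214.92 km ≈ 656.01 nmi.

656 nmi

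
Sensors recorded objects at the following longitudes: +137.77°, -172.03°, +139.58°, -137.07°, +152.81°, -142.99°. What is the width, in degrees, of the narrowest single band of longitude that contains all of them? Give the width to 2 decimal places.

85.16°

Sort the longitudes: -172.03°, -142.99°, -137.07°, +137.77°, +139.58°, +152.81°.
Eastward gaps between consecutive values (wrapping around): 29.04°, 5.92°, 274.84°, 1.81°, 13.23°, 35.16°.
Largest gap = 274.84° ⇒ minimal covering band is its complement: 360° − 274.84° = 85.16°.
Band runs from +137.77° eastward to -137.07°, crossing the antimeridian.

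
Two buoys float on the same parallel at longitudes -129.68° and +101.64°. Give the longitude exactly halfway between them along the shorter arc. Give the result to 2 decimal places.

Signed shortest Δλ from -129.68° to +101.64° is -128.68°.
Midpoint longitude = -129.68° + (-128.68°)/2 = -129.68° − 64.34° = -194.02°.
Normalise into (−180°, 180°]: +165.98°.
(The naïve average (-129.68 + +101.64)/2 = -14.02° is on the wrong side of the globe.)

+165.98°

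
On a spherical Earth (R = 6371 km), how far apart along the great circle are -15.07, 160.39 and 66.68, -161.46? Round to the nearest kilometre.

9613 km

Δλ = -161.46 − 160.39 = -321.85°; wrapped into (−180°, 180°]: 38.15°.
Δφ = 66.68 − -15.07 = 81.75°.
a = sin²(Δφ/2) + cos φ₁ · cos φ₂ · sin²(Δλ/2) = 0.469079.
c = 2·atan2(√a, √(1−a)) = 1.50891 rad → d = 6371·c ≈ 9613.30 km.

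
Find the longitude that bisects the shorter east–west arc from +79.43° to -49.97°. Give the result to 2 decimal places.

Signed shortest Δλ from +79.43° to -49.97° is -129.40°.
Midpoint longitude = +79.43° + (-129.40°)/2 = +79.43° − 64.70° = +14.73°.

+14.73°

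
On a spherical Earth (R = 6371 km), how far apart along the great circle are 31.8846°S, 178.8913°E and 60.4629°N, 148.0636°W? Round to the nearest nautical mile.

Δλ = -148.0636 − 178.8913 = -326.9549°; wrapped into (−180°, 180°]: 33.0451°.
Δφ = 60.4629 − -31.8846 = 92.3475°.
a = sin²(Δφ/2) + cos φ₁ · cos φ₂ · sin²(Δλ/2) = 0.554336.
c = 2·atan2(√a, √(1−a)) = 1.67968 rad → d = 6371·c ≈ 10701.27 km ≈ 5778.22 nmi.

5778 nmi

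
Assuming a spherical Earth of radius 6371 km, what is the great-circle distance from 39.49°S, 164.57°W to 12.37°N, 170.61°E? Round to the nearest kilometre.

Δλ = 170.61 − -164.57 = 335.18°; wrapped into (−180°, 180°]: -24.82°.
Δφ = 12.37 − -39.49 = 51.86°.
a = sin²(Δφ/2) + cos φ₁ · cos φ₂ · sin²(Δλ/2) = 0.226022.
c = 2·atan2(√a, √(1−a)) = 0.99088 rad → d = 6371·c ≈ 6312.88 km.

6313 km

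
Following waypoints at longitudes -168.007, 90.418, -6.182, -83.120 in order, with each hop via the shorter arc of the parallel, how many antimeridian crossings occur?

Leg 1: -168.007° → +90.418°, shortest Δλ = -101.575° (west) — crosses 180°.
Leg 2: +90.418° → -6.182°, shortest Δλ = -96.6° (west) — does not cross 180°.
Leg 3: -6.182° → -83.120°, shortest Δλ = -76.938° (west) — does not cross 180°.
Total crossings: 1.

1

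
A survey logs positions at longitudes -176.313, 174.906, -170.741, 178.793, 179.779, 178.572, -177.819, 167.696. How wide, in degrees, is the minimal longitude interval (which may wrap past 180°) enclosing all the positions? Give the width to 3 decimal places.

21.563°

Sort the longitudes: -177.819°, -176.313°, -170.741°, +167.696°, +174.906°, +178.572°, +178.793°, +179.779°.
Eastward gaps between consecutive values (wrapping around): 1.506°, 5.572°, 338.437°, 7.210°, 3.666°, 0.221°, 0.986°, 2.402°.
Largest gap = 338.437° ⇒ minimal covering band is its complement: 360° − 338.437° = 21.563°.
Band runs from +167.696° eastward to -170.741°, crossing the antimeridian.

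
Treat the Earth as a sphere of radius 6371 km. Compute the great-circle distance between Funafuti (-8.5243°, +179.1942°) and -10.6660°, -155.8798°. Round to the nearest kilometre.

Δλ = -155.8798 − 179.1942 = -335.0740°; wrapped into (−180°, 180°]: 24.9260°.
Δφ = -10.6660 − -8.5243 = -2.1417°.
a = sin²(Δφ/2) + cos φ₁ · cos φ₂ · sin²(Δλ/2) = 0.045613.
c = 2·atan2(√a, √(1−a)) = 0.43046 rad → d = 6371·c ≈ 2742.45 km.

2742 km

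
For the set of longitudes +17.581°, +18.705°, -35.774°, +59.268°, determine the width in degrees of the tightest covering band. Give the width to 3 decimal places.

95.042°

Sort the longitudes: -35.774°, +17.581°, +18.705°, +59.268°.
Eastward gaps between consecutive values (wrapping around): 53.355°, 1.124°, 40.563°, 264.958°.
Largest gap = 264.958° ⇒ minimal covering band is its complement: 360° − 264.958° = 95.042°.
Band runs from -35.774° eastward to +59.268°.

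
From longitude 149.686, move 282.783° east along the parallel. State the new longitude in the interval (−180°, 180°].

+72.469°

Start at +149.686°; shift +282.783° → +432.469°.
+432.469° lies outside (−180°, 180°]; subtract 360° → +72.469°.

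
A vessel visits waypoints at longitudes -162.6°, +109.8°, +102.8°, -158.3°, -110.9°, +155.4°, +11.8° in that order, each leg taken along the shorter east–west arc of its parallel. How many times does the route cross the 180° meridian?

Leg 1: -162.6° → +109.8°, shortest Δλ = -87.6° (west) — crosses 180°.
Leg 2: +109.8° → +102.8°, shortest Δλ = -7.0° (west) — does not cross 180°.
Leg 3: +102.8° → -158.3°, shortest Δλ = 98.9° (east) — crosses 180°.
Leg 4: -158.3° → -110.9°, shortest Δλ = 47.4° (east) — does not cross 180°.
Leg 5: -110.9° → +155.4°, shortest Δλ = -93.7° (west) — crosses 180°.
Leg 6: +155.4° → +11.8°, shortest Δλ = -143.6° (west) — does not cross 180°.
Total crossings: 3.

3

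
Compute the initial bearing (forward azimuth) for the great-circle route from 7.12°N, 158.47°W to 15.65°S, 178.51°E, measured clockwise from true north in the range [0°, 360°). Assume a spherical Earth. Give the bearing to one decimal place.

Δλ = 178.51 − -158.47 = 336.98°; wrapped into (−180°, 180°]: -23.02°.
θ = atan2( sin Δλ · cos φ₂ , cos φ₁ · sin φ₂ − sin φ₁ · cos φ₂ · cos Δλ )
  = atan2(-0.37656, -0.37753) = -135.074° → normalised to [0°, 360°): 224.926°.

224.9°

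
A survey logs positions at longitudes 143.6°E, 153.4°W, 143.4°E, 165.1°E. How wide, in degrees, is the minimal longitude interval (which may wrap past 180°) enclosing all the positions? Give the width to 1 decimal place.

Sort the longitudes: -153.4°, +143.4°, +143.6°, +165.1°.
Eastward gaps between consecutive values (wrapping around): 296.8°, 0.2°, 21.5°, 41.5°.
Largest gap = 296.8° ⇒ minimal covering band is its complement: 360° − 296.8° = 63.2°.
Band runs from +143.4° eastward to -153.4°, crossing the antimeridian.

63.2°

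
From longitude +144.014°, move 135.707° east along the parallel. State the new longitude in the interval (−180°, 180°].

Start at +144.014°; shift +135.707° → +279.721°.
+279.721° lies outside (−180°, 180°]; subtract 360° → -80.279°.

-80.279°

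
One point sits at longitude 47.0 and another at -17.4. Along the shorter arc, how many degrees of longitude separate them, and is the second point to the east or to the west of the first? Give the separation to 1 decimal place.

64.4° west

Raw difference: -17.4 − 47.0 = -64.4°.
Normalise into (−180°, 180°]: -64.4° stays -64.4°.
Negative ⇒ the second point lies to the west; separation 64.4°.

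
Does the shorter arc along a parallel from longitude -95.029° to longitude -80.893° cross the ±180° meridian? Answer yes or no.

No

Signed shortest Δλ = ((-80.893 − -95.029 + 180) mod 360) − 180 = 14.136°.
Going east by 14.136° from -95.029° reaches -80.893° without touching 180°.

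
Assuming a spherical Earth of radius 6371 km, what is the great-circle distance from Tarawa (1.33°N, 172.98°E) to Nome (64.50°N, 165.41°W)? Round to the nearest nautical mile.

3908 nmi

Δλ = -165.41 − 172.98 = -338.39°; wrapped into (−180°, 180°]: 21.61°.
Δφ = 64.50 − 1.33 = 63.17°.
a = sin²(Δφ/2) + cos φ₁ · cos φ₂ · sin²(Δλ/2) = 0.289453.
c = 2·atan2(√a, √(1−a)) = 1.13615 rad → d = 6371·c ≈ 7238.39 km ≈ 3908.42 nmi.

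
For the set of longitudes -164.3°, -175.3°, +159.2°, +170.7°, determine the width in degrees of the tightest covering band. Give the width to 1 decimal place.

Sort the longitudes: -175.3°, -164.3°, +159.2°, +170.7°.
Eastward gaps between consecutive values (wrapping around): 11.0°, 323.5°, 11.5°, 14.0°.
Largest gap = 323.5° ⇒ minimal covering band is its complement: 360° − 323.5° = 36.5°.
Band runs from +159.2° eastward to -164.3°, crossing the antimeridian.

36.5°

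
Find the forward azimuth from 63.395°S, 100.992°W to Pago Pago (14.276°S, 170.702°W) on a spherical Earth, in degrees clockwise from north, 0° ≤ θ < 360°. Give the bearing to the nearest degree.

282°

Δλ = -170.702 − -100.992 = -69.710°.
θ = atan2( sin Δλ · cos φ₂ , cos φ₁ · sin φ₂ − sin φ₁ · cos φ₂ · cos Δλ )
  = atan2(-0.90898, 0.19005) = -78.191° → normalised to [0°, 360°): 281.809°.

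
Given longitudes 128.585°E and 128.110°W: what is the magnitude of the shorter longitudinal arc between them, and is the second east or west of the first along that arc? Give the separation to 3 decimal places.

Raw difference: -128.110 − 128.585 = -256.695°.
Normalise into (−180°, 180°]: -256.695° + 360° = 103.305°.
Positive ⇒ the second point lies to the east; separation 103.305°.

103.305° east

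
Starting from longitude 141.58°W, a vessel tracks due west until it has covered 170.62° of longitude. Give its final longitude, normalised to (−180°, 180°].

47.80°E

Start at -141.58°; shift −170.62° → -312.20°.
-312.20° lies outside (−180°, 180°]; add 360° → +47.80°.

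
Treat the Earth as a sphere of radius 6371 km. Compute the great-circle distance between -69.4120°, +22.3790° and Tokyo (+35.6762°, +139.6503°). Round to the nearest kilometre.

14744 km

Δλ = 139.6503 − 22.3790 = 117.2713°.
Δφ = 35.6762 − -69.4120 = 105.0882°.
a = sin²(Δφ/2) + cos φ₁ · cos φ₂ · sin²(Δλ/2) = 0.838421.
c = 2·atan2(√a, √(1−a)) = 2.31426 rad → d = 6371·c ≈ 14744.16 km.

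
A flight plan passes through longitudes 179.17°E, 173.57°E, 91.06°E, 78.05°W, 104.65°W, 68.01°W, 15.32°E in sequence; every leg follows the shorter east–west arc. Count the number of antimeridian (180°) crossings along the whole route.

Leg 1: +179.17° → +173.57°, shortest Δλ = -5.6° (west) — does not cross 180°.
Leg 2: +173.57° → +91.06°, shortest Δλ = -82.51° (west) — does not cross 180°.
Leg 3: +91.06° → -78.05°, shortest Δλ = -169.11° (west) — does not cross 180°.
Leg 4: -78.05° → -104.65°, shortest Δλ = -26.6° (west) — does not cross 180°.
Leg 5: -104.65° → -68.01°, shortest Δλ = 36.64° (east) — does not cross 180°.
Leg 6: -68.01° → +15.32°, shortest Δλ = 83.33° (east) — does not cross 180°.
Total crossings: 0.

0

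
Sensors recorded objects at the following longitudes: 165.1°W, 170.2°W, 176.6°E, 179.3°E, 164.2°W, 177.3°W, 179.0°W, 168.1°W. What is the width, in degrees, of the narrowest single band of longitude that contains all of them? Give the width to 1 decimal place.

19.2°

Sort the longitudes: -179.0°, -177.3°, -170.2°, -168.1°, -165.1°, -164.2°, +176.6°, +179.3°.
Eastward gaps between consecutive values (wrapping around): 1.7°, 7.1°, 2.1°, 3.0°, 0.9°, 340.8°, 2.7°, 1.7°.
Largest gap = 340.8° ⇒ minimal covering band is its complement: 360° − 340.8° = 19.2°.
Band runs from +176.6° eastward to -164.2°, crossing the antimeridian.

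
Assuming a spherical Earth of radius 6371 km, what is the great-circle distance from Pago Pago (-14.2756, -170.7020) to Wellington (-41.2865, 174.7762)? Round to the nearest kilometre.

3315 km

Δλ = 174.7762 − -170.7020 = 345.4782°; wrapped into (−180°, 180°]: -14.5218°.
Δφ = -41.2865 − -14.2756 = -27.0109°.
a = sin²(Δφ/2) + cos φ₁ · cos φ₂ · sin²(Δλ/2) = 0.066172.
c = 2·atan2(√a, √(1−a)) = 0.52033 rad → d = 6371·c ≈ 3315.02 km.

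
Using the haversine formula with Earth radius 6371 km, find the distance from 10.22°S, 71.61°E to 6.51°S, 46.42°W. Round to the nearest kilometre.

Δλ = -46.42 − 71.61 = -118.03°.
Δφ = -6.51 − -10.22 = 3.71°.
a = sin²(Δφ/2) + cos φ₁ · cos φ₂ · sin²(Δλ/2) = 0.719690.
c = 2·atan2(√a, √(1−a)) = 2.02570 rad → d = 6371·c ≈ 12905.76 km.

12906 km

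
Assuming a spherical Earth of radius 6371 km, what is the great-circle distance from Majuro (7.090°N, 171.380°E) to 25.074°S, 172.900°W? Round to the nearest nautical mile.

Δλ = -172.900 − 171.380 = -344.280°; wrapped into (−180°, 180°]: 15.720°.
Δφ = -25.074 − 7.090 = -32.164°.
a = sin²(Δφ/2) + cos φ₁ · cos φ₂ · sin²(Δλ/2) = 0.093546.
c = 2·atan2(√a, √(1−a)) = 0.62167 rad → d = 6371·c ≈ 3960.64 km ≈ 2138.57 nmi.

2139 nmi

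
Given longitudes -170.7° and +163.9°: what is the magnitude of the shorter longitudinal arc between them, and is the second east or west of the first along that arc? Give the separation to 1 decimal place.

25.4° west

Raw difference: 163.9 − -170.7 = 334.6°.
Normalise into (−180°, 180°]: 334.6° − 360° = -25.4°.
Negative ⇒ the second point lies to the west; separation 25.4°.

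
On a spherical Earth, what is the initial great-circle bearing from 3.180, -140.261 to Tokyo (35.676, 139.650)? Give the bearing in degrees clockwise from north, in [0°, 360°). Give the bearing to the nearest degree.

Δλ = 139.650 − -140.261 = 279.911°; wrapped into (−180°, 180°]: -80.089°.
θ = atan2( sin Δλ · cos φ₂ , cos φ₁ · sin φ₂ − sin φ₁ · cos φ₂ · cos Δλ )
  = atan2(-0.80020, 0.57455) = -54.322° → normalised to [0°, 360°): 305.678°.

306°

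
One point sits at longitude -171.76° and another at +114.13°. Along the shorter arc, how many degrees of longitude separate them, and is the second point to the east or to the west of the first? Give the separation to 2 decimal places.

74.11° west

Raw difference: 114.13 − -171.76 = 285.89°.
Normalise into (−180°, 180°]: 285.89° − 360° = -74.11°.
Negative ⇒ the second point lies to the west; separation 74.11°.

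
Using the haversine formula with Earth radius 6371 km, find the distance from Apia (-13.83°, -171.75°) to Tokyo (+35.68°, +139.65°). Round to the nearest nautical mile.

4055 nmi

Δλ = 139.65 − -171.75 = 311.40°; wrapped into (−180°, 180°]: -48.60°.
Δφ = 35.68 − -13.83 = 49.51°.
a = sin²(Δφ/2) + cos φ₁ · cos φ₂ · sin²(Δλ/2) = 0.308911.
c = 2·atan2(√a, √(1−a)) = 1.17864 rad → d = 6371·c ≈ 7509.14 km ≈ 4054.61 nmi.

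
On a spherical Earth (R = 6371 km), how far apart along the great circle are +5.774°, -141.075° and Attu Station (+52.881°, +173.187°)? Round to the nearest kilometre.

Δλ = 173.187 − -141.075 = 314.262°; wrapped into (−180°, 180°]: -45.738°.
Δφ = 52.881 − 5.774 = 47.107°.
a = sin²(Δφ/2) + cos φ₁ · cos φ₂ · sin²(Δλ/2) = 0.250364.
c = 2·atan2(√a, √(1−a)) = 1.04804 rad → d = 6371·c ≈ 6677.05 km.

6677 km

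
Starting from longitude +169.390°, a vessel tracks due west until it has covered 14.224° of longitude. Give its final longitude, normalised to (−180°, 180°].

Start at +169.390°; shift −14.224° → +155.166°.
+155.166° already lies in (−180°, 180°].

+155.166°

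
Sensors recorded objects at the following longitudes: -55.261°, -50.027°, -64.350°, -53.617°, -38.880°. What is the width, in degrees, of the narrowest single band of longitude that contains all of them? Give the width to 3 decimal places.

Sort the longitudes: -64.350°, -55.261°, -53.617°, -50.027°, -38.880°.
Eastward gaps between consecutive values (wrapping around): 9.089°, 1.644°, 3.590°, 11.147°, 334.530°.
Largest gap = 334.530° ⇒ minimal covering band is its complement: 360° − 334.530° = 25.470°.
Band runs from -64.350° eastward to -38.880°.

25.470°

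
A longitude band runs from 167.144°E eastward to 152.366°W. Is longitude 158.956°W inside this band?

Yes

Band width going east from +167.144° to -152.366°: ((-152.366 − 167.144) mod 360) = 40.490°.
Offset of -158.956° east of the west edge: ((-158.956 − 167.144) mod 360) = 33.900°.
33.900° ≤ 40.490° ⇒ inside.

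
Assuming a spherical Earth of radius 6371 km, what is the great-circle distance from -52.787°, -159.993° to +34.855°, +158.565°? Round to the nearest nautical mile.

Δλ = 158.565 − -159.993 = 318.558°; wrapped into (−180°, 180°]: -41.442°.
Δφ = 34.855 − -52.787 = 87.642°.
a = sin²(Δφ/2) + cos φ₁ · cos φ₂ · sin²(Δλ/2) = 0.541557.
c = 2·atan2(√a, √(1−a)) = 1.65401 rad → d = 6371·c ≈ 10537.67 km ≈ 5689.89 nmi.

5690 nmi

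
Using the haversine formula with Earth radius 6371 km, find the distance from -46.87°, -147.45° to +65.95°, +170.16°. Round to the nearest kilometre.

13058 km

Δλ = 170.16 − -147.45 = 317.61°; wrapped into (−180°, 180°]: -42.39°.
Δφ = 65.95 − -46.87 = 112.82°.
a = sin²(Δφ/2) + cos φ₁ · cos φ₂ · sin²(Δλ/2) = 0.730337.
c = 2·atan2(√a, √(1−a)) = 2.04955 rad → d = 6371·c ≈ 13057.69 km.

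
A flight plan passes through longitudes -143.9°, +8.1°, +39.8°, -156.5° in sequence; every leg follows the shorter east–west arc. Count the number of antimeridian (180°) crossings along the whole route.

1

Leg 1: -143.9° → +8.1°, shortest Δλ = 152.0° (east) — does not cross 180°.
Leg 2: +8.1° → +39.8°, shortest Δλ = 31.7° (east) — does not cross 180°.
Leg 3: +39.8° → -156.5°, shortest Δλ = 163.7° (east) — crosses 180°.
Total crossings: 1.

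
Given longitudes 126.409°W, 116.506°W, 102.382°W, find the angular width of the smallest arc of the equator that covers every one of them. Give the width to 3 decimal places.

Sort the longitudes: -126.409°, -116.506°, -102.382°.
Eastward gaps between consecutive values (wrapping around): 9.903°, 14.124°, 335.973°.
Largest gap = 335.973° ⇒ minimal covering band is its complement: 360° − 335.973° = 24.027°.
Band runs from -126.409° eastward to -102.382°.

24.027°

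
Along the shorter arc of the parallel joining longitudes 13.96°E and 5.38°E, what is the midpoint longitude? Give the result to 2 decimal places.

9.67°E

Signed shortest Δλ from +13.96° to +5.38° is -8.58°.
Midpoint longitude = +13.96° + (-8.58°)/2 = +13.96° − 4.29° = +9.67°.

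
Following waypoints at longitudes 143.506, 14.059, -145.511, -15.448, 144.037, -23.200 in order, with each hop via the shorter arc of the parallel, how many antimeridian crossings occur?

0

Leg 1: +143.506° → +14.059°, shortest Δλ = -129.447° (west) — does not cross 180°.
Leg 2: +14.059° → -145.511°, shortest Δλ = -159.57° (west) — does not cross 180°.
Leg 3: -145.511° → -15.448°, shortest Δλ = 130.063° (east) — does not cross 180°.
Leg 4: -15.448° → +144.037°, shortest Δλ = 159.485° (east) — does not cross 180°.
Leg 5: +144.037° → -23.200°, shortest Δλ = -167.237° (west) — does not cross 180°.
Total crossings: 0.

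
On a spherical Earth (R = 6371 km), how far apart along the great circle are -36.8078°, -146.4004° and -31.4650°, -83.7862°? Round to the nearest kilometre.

5691 km

Δλ = -83.7862 − -146.4004 = 62.6142°.
Δφ = -31.4650 − -36.8078 = 5.3428°.
a = sin²(Δφ/2) + cos φ₁ · cos φ₂ · sin²(Δλ/2) = 0.186568.
c = 2·atan2(√a, √(1−a)) = 0.89327 rad → d = 6371·c ≈ 5691.05 km.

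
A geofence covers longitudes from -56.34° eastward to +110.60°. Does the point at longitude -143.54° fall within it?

No

Band width going east from -56.34° to +110.60°: ((110.60 − -56.34) mod 360) = 166.94°.
Offset of -143.54° east of the west edge: ((-143.54 − -56.34) mod 360) = 272.80°.
272.80° > 166.94° ⇒ outside.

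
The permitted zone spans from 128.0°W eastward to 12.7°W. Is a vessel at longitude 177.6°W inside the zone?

Band width going east from -128.0° to -12.7°: ((-12.7 − -128.0) mod 360) = 115.3°.
Offset of -177.6° east of the west edge: ((-177.6 − -128.0) mod 360) = 310.4°.
310.4° > 115.3° ⇒ outside.

No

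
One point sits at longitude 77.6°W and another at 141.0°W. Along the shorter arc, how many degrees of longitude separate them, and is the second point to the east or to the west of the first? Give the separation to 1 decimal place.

Raw difference: -141.0 − -77.6 = -63.4°.
Normalise into (−180°, 180°]: -63.4° stays -63.4°.
Negative ⇒ the second point lies to the west; separation 63.4°.

63.4° west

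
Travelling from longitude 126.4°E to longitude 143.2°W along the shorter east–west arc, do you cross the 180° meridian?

Naïve |-143.2 − 126.4| = 269.6° > 180°, so the shorter arc goes the other way round — across 180°.
Signed shortest Δλ = ((-143.2 − 126.4 + 180) mod 360) − 180 = 90.4°.
Going east by 90.4° from +126.4° passes through 180° before reaching -143.2°.

Yes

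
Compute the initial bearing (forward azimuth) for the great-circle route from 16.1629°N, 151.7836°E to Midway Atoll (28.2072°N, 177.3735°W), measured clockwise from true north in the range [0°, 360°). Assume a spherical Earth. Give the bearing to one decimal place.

Δλ = -177.3735 − 151.7836 = -329.1571°; wrapped into (−180°, 180°]: 30.8429°.
θ = atan2( sin Δλ · cos φ₂ , cos φ₁ · sin φ₂ − sin φ₁ · cos φ₂ · cos Δλ )
  = atan2(0.45180, 0.24336) = 61.691° → normalised to [0°, 360°): 61.691°.

61.7°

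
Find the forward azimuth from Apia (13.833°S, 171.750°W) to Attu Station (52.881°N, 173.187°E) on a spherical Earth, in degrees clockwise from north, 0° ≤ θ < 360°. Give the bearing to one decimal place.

Δλ = 173.187 − -171.750 = 344.937°; wrapped into (−180°, 180°]: -15.063°.
θ = atan2( sin Δλ · cos φ₂ , cos φ₁ · sin φ₂ − sin φ₁ · cos φ₂ · cos Δλ )
  = atan2(-0.15683, 0.91359) = -9.741° → normalised to [0°, 360°): 350.259°.

350.3°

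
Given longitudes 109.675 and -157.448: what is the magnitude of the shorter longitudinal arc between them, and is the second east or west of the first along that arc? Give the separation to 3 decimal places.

Raw difference: -157.448 − 109.675 = -267.123°.
Normalise into (−180°, 180°]: -267.123° + 360° = 92.877°.
Positive ⇒ the second point lies to the east; separation 92.877°.

92.877° east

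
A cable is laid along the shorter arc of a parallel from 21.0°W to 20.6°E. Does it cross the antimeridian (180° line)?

No

Signed shortest Δλ = ((20.6 − -21.0 + 180) mod 360) − 180 = 41.6°.
Going east by 41.6° from -21.0° reaches +20.6° without touching 180°.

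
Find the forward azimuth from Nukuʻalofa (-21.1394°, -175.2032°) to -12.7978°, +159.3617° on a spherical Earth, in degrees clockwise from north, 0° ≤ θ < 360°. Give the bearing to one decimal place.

284.8°

Δλ = 159.3617 − -175.2032 = 334.5649°; wrapped into (−180°, 180°]: -25.4351°.
θ = atan2( sin Δλ · cos φ₂ , cos φ₁ · sin φ₂ − sin φ₁ · cos φ₂ · cos Δλ )
  = atan2(-0.41882, 0.11099) = -75.158° → normalised to [0°, 360°): 284.842°.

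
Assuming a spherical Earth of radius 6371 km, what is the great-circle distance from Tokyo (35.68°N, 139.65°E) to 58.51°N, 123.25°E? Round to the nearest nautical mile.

Δλ = 123.25 − 139.65 = -16.40°.
Δφ = 58.51 − 35.68 = 22.83°.
a = sin²(Δφ/2) + cos φ₁ · cos φ₂ · sin²(Δλ/2) = 0.047801.
c = 2·atan2(√a, √(1−a)) = 0.44083 rad → d = 6371·c ≈ 2808.54 km ≈ 1516.49 nmi.

1516 nmi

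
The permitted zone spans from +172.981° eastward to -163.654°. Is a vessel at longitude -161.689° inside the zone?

Band width going east from +172.981° to -163.654°: ((-163.654 − 172.981) mod 360) = 23.365°.
Offset of -161.689° east of the west edge: ((-161.689 − 172.981) mod 360) = 25.330°.
25.330° > 23.365° ⇒ outside.

No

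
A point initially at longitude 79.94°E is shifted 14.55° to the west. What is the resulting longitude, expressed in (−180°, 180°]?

65.39°E

Start at +79.94°; shift −14.55° → +65.39°.
+65.39° already lies in (−180°, 180°].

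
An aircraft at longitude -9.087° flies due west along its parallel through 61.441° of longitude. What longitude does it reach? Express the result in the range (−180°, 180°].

Start at -9.087°; shift −61.441° → -70.528°.
-70.528° already lies in (−180°, 180°].

-70.528°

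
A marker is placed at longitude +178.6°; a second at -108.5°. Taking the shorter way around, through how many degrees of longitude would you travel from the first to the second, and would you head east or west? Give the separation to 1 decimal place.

72.9° east

Raw difference: -108.5 − 178.6 = -287.1°.
Normalise into (−180°, 180°]: -287.1° + 360° = 72.9°.
Positive ⇒ the second point lies to the east; separation 72.9°.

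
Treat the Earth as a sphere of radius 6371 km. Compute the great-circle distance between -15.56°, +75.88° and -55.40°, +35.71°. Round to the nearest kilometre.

5593 km

Δλ = 35.71 − 75.88 = -40.17°.
Δφ = -55.40 − -15.56 = -39.84°.
a = sin²(Δφ/2) + cos φ₁ · cos φ₂ · sin²(Δλ/2) = 0.180595.
c = 2·atan2(√a, √(1−a)) = 0.87785 rad → d = 6371·c ≈ 5592.75 km.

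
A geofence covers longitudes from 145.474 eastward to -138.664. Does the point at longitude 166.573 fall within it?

Band width going east from +145.474° to -138.664°: ((-138.664 − 145.474) mod 360) = 75.862°.
Offset of +166.573° east of the west edge: ((166.573 − 145.474) mod 360) = 21.099°.
21.099° ≤ 75.862° ⇒ inside.

Yes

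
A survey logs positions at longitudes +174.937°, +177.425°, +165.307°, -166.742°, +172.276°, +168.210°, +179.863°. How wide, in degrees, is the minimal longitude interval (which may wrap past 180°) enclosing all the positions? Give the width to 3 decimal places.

Sort the longitudes: -166.742°, +165.307°, +168.210°, +172.276°, +174.937°, +177.425°, +179.863°.
Eastward gaps between consecutive values (wrapping around): 332.049°, 2.903°, 4.066°, 2.661°, 2.488°, 2.438°, 13.395°.
Largest gap = 332.049° ⇒ minimal covering band is its complement: 360° − 332.049° = 27.951°.
Band runs from +165.307° eastward to -166.742°, crossing the antimeridian.

27.951°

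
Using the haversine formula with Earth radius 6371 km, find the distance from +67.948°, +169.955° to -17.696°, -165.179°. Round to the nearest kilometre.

9735 km

Δλ = -165.179 − 169.955 = -335.134°; wrapped into (−180°, 180°]: 24.866°.
Δφ = -17.696 − 67.948 = -85.644°.
a = sin²(Δφ/2) + cos φ₁ · cos φ₂ · sin²(Δλ/2) = 0.478603.
c = 2·atan2(√a, √(1−a)) = 1.52799 rad → d = 6371·c ≈ 9734.82 km.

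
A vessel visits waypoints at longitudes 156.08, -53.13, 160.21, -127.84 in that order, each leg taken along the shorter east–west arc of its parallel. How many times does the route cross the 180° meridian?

Leg 1: +156.08° → -53.13°, shortest Δλ = 150.79° (east) — crosses 180°.
Leg 2: -53.13° → +160.21°, shortest Δλ = -146.66° (west) — crosses 180°.
Leg 3: +160.21° → -127.84°, shortest Δλ = 71.95° (east) — crosses 180°.
Total crossings: 3.

3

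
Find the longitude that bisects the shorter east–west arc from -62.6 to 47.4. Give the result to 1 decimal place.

Signed shortest Δλ from -62.6° to +47.4° is +110.0°.
Midpoint longitude = -62.6° + (+110.0°)/2 = -62.6° + 55.0° = -7.6°.

-7.6°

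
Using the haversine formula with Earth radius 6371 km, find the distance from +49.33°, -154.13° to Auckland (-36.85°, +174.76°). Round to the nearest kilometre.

Δλ = 174.76 − -154.13 = 328.89°; wrapped into (−180°, 180°]: -31.11°.
Δφ = -36.85 − 49.33 = -86.18°.
a = sin²(Δφ/2) + cos φ₁ · cos φ₂ · sin²(Δλ/2) = 0.504191.
c = 2·atan2(√a, √(1−a)) = 1.57918 rad → d = 6371·c ≈ 10060.94 km.

10061 km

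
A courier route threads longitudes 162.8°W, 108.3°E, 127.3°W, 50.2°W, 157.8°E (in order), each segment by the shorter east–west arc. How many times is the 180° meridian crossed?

Leg 1: -162.8° → +108.3°, shortest Δλ = -88.9° (west) — crosses 180°.
Leg 2: +108.3° → -127.3°, shortest Δλ = 124.4° (east) — crosses 180°.
Leg 3: -127.3° → -50.2°, shortest Δλ = 77.1° (east) — does not cross 180°.
Leg 4: -50.2° → +157.8°, shortest Δλ = -152.0° (west) — crosses 180°.
Total crossings: 3.

3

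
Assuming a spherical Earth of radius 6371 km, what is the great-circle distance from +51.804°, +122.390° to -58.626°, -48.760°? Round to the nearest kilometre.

19073 km

Δλ = -48.760 − 122.390 = -171.150°.
Δφ = -58.626 − 51.804 = -110.430°.
a = sin²(Δφ/2) + cos φ₁ · cos φ₂ · sin²(Δλ/2) = 0.994544.
c = 2·atan2(√a, √(1−a)) = 2.99372 rad → d = 6371·c ≈ 19073.01 km.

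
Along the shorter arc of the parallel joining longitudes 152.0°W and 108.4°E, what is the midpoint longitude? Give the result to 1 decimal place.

Signed shortest Δλ from -152.0° to +108.4° is -99.6°.
Midpoint longitude = -152.0° + (-99.6°)/2 = -152.0° − 49.8° = -201.8°.
Normalise into (−180°, 180°]: +158.2°.
(The naïve average (-152.0 + +108.4)/2 = -21.8° is on the wrong side of the globe.)

158.2°E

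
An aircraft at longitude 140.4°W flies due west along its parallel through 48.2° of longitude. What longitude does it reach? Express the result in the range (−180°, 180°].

Start at -140.4°; shift −48.2° → -188.6°.
-188.6° lies outside (−180°, 180°]; add 360° → +171.4°.

171.4°E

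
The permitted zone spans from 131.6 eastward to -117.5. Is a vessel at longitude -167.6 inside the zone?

Yes

Band width going east from +131.6° to -117.5°: ((-117.5 − 131.6) mod 360) = 110.9°.
Offset of -167.6° east of the west edge: ((-167.6 − 131.6) mod 360) = 60.8°.
60.8° ≤ 110.9° ⇒ inside.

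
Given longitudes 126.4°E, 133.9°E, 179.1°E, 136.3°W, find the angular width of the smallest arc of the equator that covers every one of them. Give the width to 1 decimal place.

97.3°

Sort the longitudes: -136.3°, +126.4°, +133.9°, +179.1°.
Eastward gaps between consecutive values (wrapping around): 262.7°, 7.5°, 45.2°, 44.6°.
Largest gap = 262.7° ⇒ minimal covering band is its complement: 360° − 262.7° = 97.3°.
Band runs from +126.4° eastward to -136.3°, crossing the antimeridian.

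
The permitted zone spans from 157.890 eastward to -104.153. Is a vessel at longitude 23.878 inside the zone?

Band width going east from +157.890° to -104.153°: ((-104.153 − 157.890) mod 360) = 97.957°.
Offset of +23.878° east of the west edge: ((23.878 − 157.890) mod 360) = 225.988°.
225.988° > 97.957° ⇒ outside.

No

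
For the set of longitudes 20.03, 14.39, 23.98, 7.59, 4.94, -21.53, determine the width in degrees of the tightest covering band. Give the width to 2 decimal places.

Sort the longitudes: -21.53°, +4.94°, +7.59°, +14.39°, +20.03°, +23.98°.
Eastward gaps between consecutive values (wrapping around): 26.47°, 2.65°, 6.80°, 5.64°, 3.95°, 314.49°.
Largest gap = 314.49° ⇒ minimal covering band is its complement: 360° − 314.49° = 45.51°.
Band runs from -21.53° eastward to +23.98°.

45.51°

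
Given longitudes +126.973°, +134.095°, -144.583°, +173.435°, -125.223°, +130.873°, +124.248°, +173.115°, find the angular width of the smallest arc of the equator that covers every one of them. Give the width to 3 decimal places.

Sort the longitudes: -144.583°, -125.223°, +124.248°, +126.973°, +130.873°, +134.095°, +173.115°, +173.435°.
Eastward gaps between consecutive values (wrapping around): 19.360°, 249.471°, 2.725°, 3.900°, 3.222°, 39.020°, 0.320°, 41.982°.
Largest gap = 249.471° ⇒ minimal covering band is its complement: 360° − 249.471° = 110.529°.
Band runs from +124.248° eastward to -125.223°, crossing the antimeridian.

110.529°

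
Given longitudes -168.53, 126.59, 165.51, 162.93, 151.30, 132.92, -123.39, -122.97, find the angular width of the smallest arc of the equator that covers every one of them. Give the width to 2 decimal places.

110.44°

Sort the longitudes: -168.53°, -123.39°, -122.97°, +126.59°, +132.92°, +151.30°, +162.93°, +165.51°.
Eastward gaps between consecutive values (wrapping around): 45.14°, 0.42°, 249.56°, 6.33°, 18.38°, 11.63°, 2.58°, 25.96°.
Largest gap = 249.56° ⇒ minimal covering band is its complement: 360° − 249.56° = 110.44°.
Band runs from +126.59° eastward to -122.97°, crossing the antimeridian.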